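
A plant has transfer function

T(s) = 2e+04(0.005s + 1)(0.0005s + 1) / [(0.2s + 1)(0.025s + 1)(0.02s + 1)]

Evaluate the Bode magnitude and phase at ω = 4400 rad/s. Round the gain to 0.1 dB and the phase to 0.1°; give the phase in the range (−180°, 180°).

At ω = 4400 rad/s:
zero (1 + j4400·0.005) = 1 + j22 → |·| ≈ 22.023, ∠ ≈ 87.40°
zero (1 + j4400·0.0005) = 1 + j2.2 → |·| ≈ 2.4166, ∠ ≈ 65.56°
pole (1 + j4400·0.2) = 1 + j880 → |·| ≈ 880, ∠ ≈ 89.93°
pole (1 + j4400·0.025) = 1 + j110 → |·| ≈ 110, ∠ ≈ 89.48°
pole (1 + j4400·0.02) = 1 + j88 → |·| ≈ 88.006, ∠ ≈ 89.35°
|T| = 2e+04 · 22.023 · 2.4166 / (880 · 110 · 88.006) ≈ 0.12495
Gain = 20 log₁₀(0.12495) ≈ -18.07 dB
∠T = (87.40° + 65.56°) − (89.93° + 89.48° + 89.35°) = -115.80°

-18.1 dB, -115.8°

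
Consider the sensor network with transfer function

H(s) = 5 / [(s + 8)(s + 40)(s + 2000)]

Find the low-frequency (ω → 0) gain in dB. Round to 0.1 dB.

H(0) = 5 / (8·40·2000) = 7.8125e-06
20 log₁₀(7.8125e-06) ≈ -102.14 dB

-102.1 dB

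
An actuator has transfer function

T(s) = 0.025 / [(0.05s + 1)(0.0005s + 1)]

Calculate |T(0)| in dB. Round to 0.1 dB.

-32.0 dB

T(0) = 0.025 · 1 / 1 = 0.025
20 log₁₀(0.025) ≈ -32.04 dB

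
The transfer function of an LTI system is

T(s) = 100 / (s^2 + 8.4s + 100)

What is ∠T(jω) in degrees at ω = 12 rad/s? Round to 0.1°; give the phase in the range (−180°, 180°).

At s = jω = j12:
quadratic: (j12)² + 8.4·j12 + 100 = -44 + j100.8 → |·| ≈ 109.98, ∠ ≈ 113.58°
∠T = 0.00° − 113.58° = -113.58°

-113.6°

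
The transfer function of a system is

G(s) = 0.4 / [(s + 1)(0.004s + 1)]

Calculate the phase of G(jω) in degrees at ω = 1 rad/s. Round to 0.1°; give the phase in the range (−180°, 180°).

-45.2°

At ω = 1 rad/s:
pole (1 + j1·1) = 1 + j1 → |·| ≈ 1.4142, ∠ ≈ 45.00°
pole (1 + j1·0.004) = 1 + j0.004 → |·| ≈ 1, ∠ ≈ 0.23°
∠G = (0°) − (45.00° + 0.23°) = -45.23°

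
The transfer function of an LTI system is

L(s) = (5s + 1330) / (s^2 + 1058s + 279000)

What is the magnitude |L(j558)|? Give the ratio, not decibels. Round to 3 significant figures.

0.00523

Substitute s = j558:
Numerator: 5(j558) + 1330 = 1330 + j2790
Denominator: (j558)^2 + 1058(j558) + 279000 = -32364 + j590364
|N| = √(1330² + 2790²) ≈ 3090.8, ∠N ≈ 64.51°
|D| = √(32364² + 590364²) ≈ 5.9125e+05, ∠D ≈ 93.14°
|L| = 3090.8 / 5.9125e+05 ≈ 0.0052276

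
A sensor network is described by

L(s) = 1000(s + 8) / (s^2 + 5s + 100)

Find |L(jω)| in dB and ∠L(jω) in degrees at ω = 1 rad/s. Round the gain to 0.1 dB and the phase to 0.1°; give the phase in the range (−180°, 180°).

38.2 dB, 4.2°

At s = jω = j1:
zero (s+8): 8 + j1 → |·| = √(8²+1²) = √65 ≈ 8.0623, ∠ = arctan(1/8) ≈ 7.13°
quadratic: (j1)² + 5·j1 + 100 = 99 + j5 → |·| ≈ 99.126, ∠ ≈ 2.89°
|L| = 1000 · 8.0623 / 99.126 ≈ 81.334
Gain = 20 log₁₀(81.334) ≈ 38.21 dB
∠L = 7.13° − 2.89° = 4.24°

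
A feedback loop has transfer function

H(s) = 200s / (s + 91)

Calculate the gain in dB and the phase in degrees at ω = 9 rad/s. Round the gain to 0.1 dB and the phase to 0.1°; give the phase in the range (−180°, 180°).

At s = jω = j9:
zero at origin: s = j9 → |·| = 9, ∠ = 90.00°
pole (s+91): 91 + j9 → |·| = √(91²+9²) = √8362 ≈ 91.444, ∠ = arctan(9/91) ≈ 5.65°
|H| = 200 · 9 / 91.444 ≈ 19.684
Gain = 20 log₁₀(19.684) ≈ 25.88 dB
∠H = 90.00° − 5.65° = 84.35°

25.9 dB, 84.4°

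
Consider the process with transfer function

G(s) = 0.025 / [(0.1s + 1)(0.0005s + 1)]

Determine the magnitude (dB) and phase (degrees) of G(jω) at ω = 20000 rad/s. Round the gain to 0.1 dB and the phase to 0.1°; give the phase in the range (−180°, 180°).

At ω = 20000 rad/s:
pole (1 + j20000·0.1) = 1 + j2000 → |·| ≈ 2000, ∠ ≈ 89.97°
pole (1 + j20000·0.0005) = 1 + j10 → |·| ≈ 10.05, ∠ ≈ 84.29°
|G| = 0.025 · 1 / (2000 · 10.05) ≈ 1.2438e-06
Gain = 20 log₁₀(1.2438e-06) ≈ -118.10 dB
∠G = (0°) − (89.97° + 84.29°) = -174.26°

-118.1 dB, -174.3°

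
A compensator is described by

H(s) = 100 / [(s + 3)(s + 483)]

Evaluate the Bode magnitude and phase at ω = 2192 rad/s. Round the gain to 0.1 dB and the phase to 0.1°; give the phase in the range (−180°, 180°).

At s = jω = j2192:
pole (s+3): 3 + j2192 → |·| = √(3²+2192²) = √4804873 ≈ 2192, ∠ = arctan(2192/3) ≈ 89.92°
pole (s+483): 483 + j2192 → |·| = √(483²+2192²) = √5038153 ≈ 2244.6, ∠ = arctan(2192/483) ≈ 77.57°
|H| = 100 / 4.9202e+06 ≈ 2.0324e-05
Gain = 20 log₁₀(2.0324e-05) ≈ -93.84 dB
∠H = 0.00° − 167.49° = -167.49°

-93.8 dB, -167.5°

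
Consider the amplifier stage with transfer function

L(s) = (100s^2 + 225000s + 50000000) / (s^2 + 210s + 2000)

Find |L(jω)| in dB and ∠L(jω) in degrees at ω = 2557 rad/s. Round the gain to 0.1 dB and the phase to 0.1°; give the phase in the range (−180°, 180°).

42.1 dB, -38.9°

Substitute s = j2557:
Numerator: 100(j2557)^2 + 225000(j2557) + 50000000 = -603824900 + j575325000
Denominator: (j2557)^2 + 210(j2557) + 2000 = -6536249 + j536970
|N| = √(603824900² + 575325000²) ≈ 8.3403e+08, ∠N ≈ 136.38°
|D| = √(6536249² + 536970²) ≈ 6.5583e+06, ∠D ≈ 175.30°
|L| = 8.3403e+08 / 6.5583e+06 ≈ 127.17
Gain = 20 log₁₀(127.17) ≈ 42.09 dB
∠L = 136.38° − 175.30° = -38.92°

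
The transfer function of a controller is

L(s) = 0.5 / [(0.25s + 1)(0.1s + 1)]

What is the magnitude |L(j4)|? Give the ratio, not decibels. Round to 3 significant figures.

At ω = 4 rad/s:
pole (1 + j4·0.25) = 1 + j1 → |·| ≈ 1.4142, ∠ ≈ 45.00°
pole (1 + j4·0.1) = 1 + j0.4 → |·| ≈ 1.077, ∠ ≈ 21.80°
|L| = 0.5 · 1 / (1.4142 · 1.077) ≈ 0.32828

0.328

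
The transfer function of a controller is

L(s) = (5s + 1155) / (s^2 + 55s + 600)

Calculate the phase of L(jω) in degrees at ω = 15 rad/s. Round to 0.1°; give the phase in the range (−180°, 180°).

Substitute s = j15:
Numerator: 5(j15) + 1155 = 1155 + j75
Denominator: (j15)^2 + 55(j15) + 600 = 375 + j825
|N| = √(1155² + 75²) ≈ 1157.4, ∠N ≈ 3.72°
|D| = √(375² + 825²) ≈ 906.23, ∠D ≈ 65.56°
∠L = 3.72° − 65.56° = -61.84°

-61.8°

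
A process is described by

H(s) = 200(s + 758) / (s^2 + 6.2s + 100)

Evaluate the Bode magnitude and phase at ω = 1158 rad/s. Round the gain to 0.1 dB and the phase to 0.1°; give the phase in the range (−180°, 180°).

At s = jω = j1158:
zero (s+758): 758 + j1158 → |·| = √(758²+1158²) = √1915528 ≈ 1384, ∠ = arctan(1158/758) ≈ 56.79°
quadratic: (j1158)² + 6.2·j1158 + 100 = -1340864 + j7179.6 → |·| ≈ 1.3409e+06, ∠ ≈ 179.69°
|H| = 200 · 1384 / 1.3409e+06 ≈ 0.20643
Gain = 20 log₁₀(0.20643) ≈ -13.70 dB
∠H = 56.79° − 179.69° = -122.90°

-13.7 dB, -122.9°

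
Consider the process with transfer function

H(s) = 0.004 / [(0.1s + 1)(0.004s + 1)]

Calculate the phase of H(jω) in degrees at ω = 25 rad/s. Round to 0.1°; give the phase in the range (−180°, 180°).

At ω = 25 rad/s:
pole (1 + j25·0.1) = 1 + j2.5 → |·| ≈ 2.6926, ∠ ≈ 68.20°
pole (1 + j25·0.004) = 1 + j0.1 → |·| ≈ 1.005, ∠ ≈ 5.71°
∠H = (0°) − (68.20° + 5.71°) = -73.91°

-73.9°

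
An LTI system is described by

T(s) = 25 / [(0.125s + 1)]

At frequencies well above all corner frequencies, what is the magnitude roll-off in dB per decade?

-20 dB/decade

Each pole contributes −20 dB/decade at high frequency; each zero contributes +20 dB/decade.
Net: 0 zero(s) − 1 pole(s) → -20 dB/decade.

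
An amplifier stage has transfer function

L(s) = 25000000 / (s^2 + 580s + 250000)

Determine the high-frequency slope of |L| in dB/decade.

Each pole contributes −20 dB/decade at high frequency; each zero contributes +20 dB/decade.
Net: 0 zero(s) − 2 pole(s) → -40 dB/decade.

-40 dB/decade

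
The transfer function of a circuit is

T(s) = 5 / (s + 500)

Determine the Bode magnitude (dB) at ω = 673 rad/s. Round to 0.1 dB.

Substitute s = j673:
Numerator: 5 = 5 + j0
Denominator: (j673) + 500 = 500 + j673
|N| = √(5² + 0²) ≈ 5, ∠N ≈ 0.00°
|D| = √(500² + 673²) ≈ 838.41, ∠D ≈ 53.39°
|T| = 5 / 838.41 ≈ 0.0059637
Gain = 20 log₁₀(0.0059637) ≈ -44.49 dB

-44.5 dB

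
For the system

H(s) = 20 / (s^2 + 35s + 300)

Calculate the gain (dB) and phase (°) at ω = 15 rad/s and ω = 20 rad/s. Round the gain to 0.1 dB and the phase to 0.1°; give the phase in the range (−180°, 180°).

ω = 15: -28.5 dB, -81.9°; ω = 20: -31.0 dB, -98.1°

Substitute s = j15:
Numerator: 20 = 20 + j0
Denominator: (j15)^2 + 35(j15) + 300 = 75 + j525
|N| = √(20² + 0²) ≈ 20, ∠N ≈ 0.00°
|D| = √(75² + 525²) ≈ 530.33, ∠D ≈ 81.87°
|H| = 20 / 530.33 ≈ 0.037712
Gain = 20 log₁₀(0.037712) ≈ -28.47 dB
∠H = 0.00° − 81.87° = -81.87°

Substitute s = j20:
Numerator: 20 = 20 + j0
Denominator: (j20)^2 + 35(j20) + 300 = -100 + j700
|N| = √(20² + 0²) ≈ 20, ∠N ≈ 0.00°
|D| = √(100² + 700²) ≈ 707.11, ∠D ≈ 98.13°
|H| = 20 / 707.11 ≈ 0.028284
Gain = 20 log₁₀(0.028284) ≈ -30.97 dB
∠H = 0.00° − 98.13° = -98.13°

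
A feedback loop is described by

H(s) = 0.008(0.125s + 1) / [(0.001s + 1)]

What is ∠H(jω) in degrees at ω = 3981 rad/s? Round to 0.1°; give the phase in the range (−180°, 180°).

At ω = 3981 rad/s:
zero (1 + j3981·0.125) = 1 + j497.625 → |·| ≈ 497.63, ∠ ≈ 89.88°
pole (1 + j3981·0.001) = 1 + j3.981 → |·| ≈ 4.1047, ∠ ≈ 75.90°
∠H = (89.88°) − (75.90°) = 13.98°

14.0°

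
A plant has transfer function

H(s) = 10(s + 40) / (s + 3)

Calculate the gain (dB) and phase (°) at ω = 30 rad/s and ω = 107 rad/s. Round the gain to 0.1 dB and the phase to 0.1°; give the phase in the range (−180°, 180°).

ω = 30: 24.4 dB, -47.4°; ω = 107: 20.6 dB, -18.9°

At s = jω = j30:
zero (s+40): 40 + j30 → |·| = √(40²+30²) = √2500 ≈ 50, ∠ = arctan(30/40) ≈ 36.87°
pole (s+3): 3 + j30 → |·| = √(3²+30²) = √909 ≈ 30.15, ∠ = arctan(30/3) ≈ 84.29°
|H| = 10 · 50 / 30.15 ≈ 16.584
Gain = 20 log₁₀(16.584) ≈ 24.39 dB
∠H = 36.87° − 84.29° = -47.42°

At s = jω = j107:
zero (s+40): 40 + j107 → |·| = √(40²+107²) = √13049 ≈ 114.23, ∠ = arctan(107/40) ≈ 69.50°
pole (s+3): 3 + j107 → |·| = √(3²+107²) = √11458 ≈ 107.04, ∠ = arctan(107/3) ≈ 88.39°
|H| = 10 · 114.23 / 107.04 ≈ 10.672
Gain = 20 log₁₀(10.672) ≈ 20.56 dB
∠H = 69.50° − 88.39° = -18.89°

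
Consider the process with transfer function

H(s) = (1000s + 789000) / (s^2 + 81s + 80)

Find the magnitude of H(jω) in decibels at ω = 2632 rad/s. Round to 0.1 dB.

Substitute s = j2632:
Numerator: 1000(j2632) + 789000 = 789000 + j2632000
Denominator: (j2632)^2 + 81(j2632) + 80 = -6927344 + j213192
|N| = √(789000² + 2632000²) ≈ 2.7477e+06, ∠N ≈ 73.31°
|D| = √(6927344² + 213192²) ≈ 6.9306e+06, ∠D ≈ 178.24°
|H| = 2.7477e+06 / 6.9306e+06 ≈ 0.39646
Gain = 20 log₁₀(0.39646) ≈ -8.04 dB

-8.0 dB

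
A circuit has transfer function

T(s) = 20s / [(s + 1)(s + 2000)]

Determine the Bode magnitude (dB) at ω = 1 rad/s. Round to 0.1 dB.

At s = jω = j1:
zero at origin: s = j1 → |·| = 1, ∠ = 90.00°
pole (s+1): 1 + j1 → |·| = √(1²+1²) = √2 ≈ 1.4142, ∠ = arctan(1/1) ≈ 45.00°
pole (s+2000): 2000 + j1 → |·| = √(2000²+1²) = √4000001 ≈ 2000, ∠ = arctan(1/2000) ≈ 0.03°
|T| = 20 · 1 / 2828.4 ≈ 0.0070711
Gain = 20 log₁₀(0.0070711) ≈ -43.01 dB

-43.0 dB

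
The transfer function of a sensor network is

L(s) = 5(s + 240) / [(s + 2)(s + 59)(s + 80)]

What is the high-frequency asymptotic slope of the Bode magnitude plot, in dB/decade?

-40 dB/decade

Each pole contributes −20 dB/decade at high frequency; each zero contributes +20 dB/decade.
Net: 1 zero(s) − 3 pole(s) → -40 dB/decade.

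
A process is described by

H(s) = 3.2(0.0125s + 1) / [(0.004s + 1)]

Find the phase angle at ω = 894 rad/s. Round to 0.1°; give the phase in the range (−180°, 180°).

10.5°

At ω = 894 rad/s:
zero (1 + j894·0.0125) = 1 + j11.175 → |·| ≈ 11.22, ∠ ≈ 84.89°
pole (1 + j894·0.004) = 1 + j3.576 → |·| ≈ 3.7132, ∠ ≈ 74.38°
∠H = (84.89°) − (74.38°) = 10.51°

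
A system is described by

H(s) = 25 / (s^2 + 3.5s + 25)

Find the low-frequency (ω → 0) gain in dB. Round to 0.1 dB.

H(0) = 25 / 25 = 1
20 log₁₀(1) ≈ 0.00 dB

0.0 dB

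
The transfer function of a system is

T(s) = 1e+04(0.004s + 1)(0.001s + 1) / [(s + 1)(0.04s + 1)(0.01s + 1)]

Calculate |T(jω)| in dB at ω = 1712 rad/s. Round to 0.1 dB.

-23.3 dB

At ω = 1712 rad/s:
zero (1 + j1712·0.004) = 1 + j6.848 → |·| ≈ 6.9206, ∠ ≈ 81.69°
zero (1 + j1712·0.001) = 1 + j1.712 → |·| ≈ 1.9827, ∠ ≈ 59.71°
pole (1 + j1712·1) = 1 + j1712 → |·| ≈ 1712, ∠ ≈ 89.97°
pole (1 + j1712·0.04) = 1 + j68.48 → |·| ≈ 68.487, ∠ ≈ 89.16°
pole (1 + j1712·0.01) = 1 + j17.12 → |·| ≈ 17.149, ∠ ≈ 86.66°
|T| = 1e+04 · 6.9206 · 1.9827 / (1712 · 68.487 · 17.149) ≈ 0.068242
Gain = 20 log₁₀(0.068242) ≈ -23.32 dB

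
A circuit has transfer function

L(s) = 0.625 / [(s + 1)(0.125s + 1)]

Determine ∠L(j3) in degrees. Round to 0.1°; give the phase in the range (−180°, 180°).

-92.1°

At ω = 3 rad/s:
pole (1 + j3·1) = 1 + j3 → |·| ≈ 3.1623, ∠ ≈ 71.57°
pole (1 + j3·0.125) = 1 + j0.375 → |·| ≈ 1.068, ∠ ≈ 20.56°
∠L = (0°) − (71.57° + 20.56°) = -92.13°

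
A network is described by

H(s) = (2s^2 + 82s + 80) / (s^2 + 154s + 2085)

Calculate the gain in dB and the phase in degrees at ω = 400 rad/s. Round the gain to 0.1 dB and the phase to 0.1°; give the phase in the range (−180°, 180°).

Substitute s = j400:
Numerator: 2(j400)^2 + 82(j400) + 80 = -319920 + j32800
Denominator: (j400)^2 + 154(j400) + 2085 = -157915 + j61600
|N| = √(319920² + 32800²) ≈ 3.216e+05, ∠N ≈ 174.15°
|D| = √(157915² + 61600²) ≈ 1.695e+05, ∠D ≈ 158.69°
|H| = 3.216e+05 / 1.695e+05 ≈ 1.8973
Gain = 20 log₁₀(1.8973) ≈ 5.56 dB
∠H = 174.15° − 158.69° = 15.46°

5.6 dB, 15.5°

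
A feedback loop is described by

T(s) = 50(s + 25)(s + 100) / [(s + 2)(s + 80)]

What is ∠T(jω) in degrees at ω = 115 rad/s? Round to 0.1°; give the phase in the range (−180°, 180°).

-17.5°

At s = jω = j115:
zero (s+25): 25 + j115 → |·| = √(25²+115²) = √13850 ≈ 117.69, ∠ = arctan(115/25) ≈ 77.74°
zero (s+100): 100 + j115 → |·| = √(100²+115²) = √23225 ≈ 152.4, ∠ = arctan(115/100) ≈ 48.99°
pole (s+2): 2 + j115 → |·| = √(2²+115²) = √13229 ≈ 115.02, ∠ = arctan(115/2) ≈ 89.00°
pole (s+80): 80 + j115 → |·| = √(80²+115²) = √19625 ≈ 140.09, ∠ = arctan(115/80) ≈ 55.18°
∠T = 126.73° − 144.18° = -17.45°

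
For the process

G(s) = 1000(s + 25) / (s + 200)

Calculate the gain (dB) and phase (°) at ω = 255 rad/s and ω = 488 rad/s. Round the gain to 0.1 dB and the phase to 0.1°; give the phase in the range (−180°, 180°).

ω = 255: 58.0 dB, 32.5°; ω = 488: 59.3 dB, 19.4°

At s = jω = j255:
zero (s+25): 25 + j255 → |·| = √(25²+255²) = √65650 ≈ 256.22, ∠ = arctan(255/25) ≈ 84.40°
pole (s+200): 200 + j255 → |·| = √(200²+255²) = √105025 ≈ 324.08, ∠ = arctan(255/200) ≈ 51.89°
|G| = 1000 · 256.22 / 324.08 ≈ 790.61
Gain = 20 log₁₀(790.61) ≈ 57.96 dB
∠G = 84.40° − 51.89° = 32.51°

At s = jω = j488:
zero (s+25): 25 + j488 → |·| = √(25²+488²) = √238769 ≈ 488.64, ∠ = arctan(488/25) ≈ 87.07°
pole (s+200): 200 + j488 → |·| = √(200²+488²) = √278144 ≈ 527.39, ∠ = arctan(488/200) ≈ 67.71°
|G| = 1000 · 488.64 / 527.39 ≈ 926.52
Gain = 20 log₁₀(926.52) ≈ 59.34 dB
∠G = 87.07° − 67.71° = 19.36°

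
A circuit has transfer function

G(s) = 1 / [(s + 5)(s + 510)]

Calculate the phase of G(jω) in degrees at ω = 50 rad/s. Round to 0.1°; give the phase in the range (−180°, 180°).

-89.9°

At s = jω = j50:
pole (s+5): 5 + j50 → |·| = √(5²+50²) = √2525 ≈ 50.249, ∠ = arctan(50/5) ≈ 84.29°
pole (s+510): 510 + j50 → |·| = √(510²+50²) = √262600 ≈ 512.45, ∠ = arctan(50/510) ≈ 5.60°
∠G = 0.00° − 89.89° = -89.89°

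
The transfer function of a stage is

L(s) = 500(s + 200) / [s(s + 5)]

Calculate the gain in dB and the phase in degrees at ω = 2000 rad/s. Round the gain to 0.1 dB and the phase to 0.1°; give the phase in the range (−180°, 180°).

At s = jω = j2000:
zero (s+200): 200 + j2000 → |·| = √(200²+2000²) = √4040000 ≈ 2010, ∠ = arctan(2000/200) ≈ 84.29°
pole (s+5): 5 + j2000 → |·| = √(5²+2000²) = √4000025 ≈ 2000, ∠ = arctan(2000/5) ≈ 89.86°
pole at origin: |s| = 2000, ∠ = 90.00° (in denominator)
|L| = 500 · 2010 / 4e+06 ≈ 0.25125
Gain = 20 log₁₀(0.25125) ≈ -12.00 dB
∠L = 84.29° − 179.86° = -95.57°

-12.0 dB, -95.6°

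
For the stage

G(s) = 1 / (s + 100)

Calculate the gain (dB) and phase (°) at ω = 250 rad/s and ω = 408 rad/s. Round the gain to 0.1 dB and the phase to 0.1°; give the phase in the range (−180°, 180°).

At s = jω = j250:
pole (s+100): 100 + j250 → |·| = √(100²+250²) = √72500 ≈ 269.26, ∠ = arctan(250/100) ≈ 68.20°
|G| = 1 / 269.26 ≈ 0.0037139
Gain = 20 log₁₀(0.0037139) ≈ -48.60 dB
∠G = 0.00° − 68.20° = -68.20°

At s = jω = j408:
pole (s+100): 100 + j408 → |·| = √(100²+408²) = √176464 ≈ 420.08, ∠ = arctan(408/100) ≈ 76.23°
|G| = 1 / 420.08 ≈ 0.0023805
Gain = 20 log₁₀(0.0023805) ≈ -52.47 dB
∠G = 0.00° − 76.23° = -76.23°

ω = 250: -48.6 dB, -68.2°; ω = 408: -52.5 dB, -76.2°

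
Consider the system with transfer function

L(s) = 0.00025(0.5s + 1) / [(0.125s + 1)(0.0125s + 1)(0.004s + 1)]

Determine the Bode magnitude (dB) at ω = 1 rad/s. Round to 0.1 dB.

At ω = 1 rad/s:
zero (1 + j1·0.5) = 1 + j0.5 → |·| ≈ 1.118, ∠ ≈ 26.57°
pole (1 + j1·0.125) = 1 + j0.125 → |·| ≈ 1.0078, ∠ ≈ 7.13°
pole (1 + j1·0.0125) = 1 + j0.0125 → |·| ≈ 1.0001, ∠ ≈ 0.72°
pole (1 + j1·0.004) = 1 + j0.004 → |·| ≈ 1, ∠ ≈ 0.23°
|L| = 0.00025 · 1.118 / (1.0078 · 1.0001 · 1) ≈ 0.00027731
Gain = 20 log₁₀(0.00027731) ≈ -71.14 dB

-71.1 dB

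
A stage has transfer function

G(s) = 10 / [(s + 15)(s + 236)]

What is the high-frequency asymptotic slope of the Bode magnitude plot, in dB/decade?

-40 dB/decade

Each pole contributes −20 dB/decade at high frequency; each zero contributes +20 dB/decade.
Net: 0 zero(s) − 2 pole(s) → -40 dB/decade.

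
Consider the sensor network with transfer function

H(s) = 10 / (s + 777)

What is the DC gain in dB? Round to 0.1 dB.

-37.8 dB

H(0) = 10 / 777 ≈ 0.01287
20 log₁₀(0.01287) ≈ -37.81 dB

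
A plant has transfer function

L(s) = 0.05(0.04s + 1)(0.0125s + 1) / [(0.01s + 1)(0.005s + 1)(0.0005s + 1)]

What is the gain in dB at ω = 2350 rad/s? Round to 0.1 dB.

-9.8 dB

At ω = 2350 rad/s:
zero (1 + j2350·0.04) = 1 + j94 → |·| ≈ 94.005, ∠ ≈ 89.39°
zero (1 + j2350·0.0125) = 1 + j29.375 → |·| ≈ 29.392, ∠ ≈ 88.05°
pole (1 + j2350·0.01) = 1 + j23.5 → |·| ≈ 23.521, ∠ ≈ 87.56°
pole (1 + j2350·0.005) = 1 + j11.75 → |·| ≈ 11.792, ∠ ≈ 85.14°
pole (1 + j2350·0.0005) = 1 + j1.175 → |·| ≈ 1.5429, ∠ ≈ 49.60°
|L| = 0.05 · 94.005 · 29.392 / (23.521 · 11.792 · 1.5429) ≈ 0.32283
Gain = 20 log₁₀(0.32283) ≈ -9.82 dB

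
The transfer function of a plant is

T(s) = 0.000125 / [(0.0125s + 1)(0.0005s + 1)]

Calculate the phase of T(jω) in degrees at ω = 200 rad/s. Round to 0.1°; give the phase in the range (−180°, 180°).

-73.9°

At ω = 200 rad/s:
pole (1 + j200·0.0125) = 1 + j2.5 → |·| ≈ 2.6926, ∠ ≈ 68.20°
pole (1 + j200·0.0005) = 1 + j0.1 → |·| ≈ 1.005, ∠ ≈ 5.71°
∠T = (0°) − (68.20° + 5.71°) = -73.91°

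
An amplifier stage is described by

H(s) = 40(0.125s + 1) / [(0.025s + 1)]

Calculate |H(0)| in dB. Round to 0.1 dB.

32.0 dB

H(0) = 40 · 1 / 1 = 40
20 log₁₀(40) ≈ 32.04 dB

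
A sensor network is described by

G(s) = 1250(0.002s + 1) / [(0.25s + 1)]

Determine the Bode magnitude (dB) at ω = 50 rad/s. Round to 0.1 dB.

40.0 dB

At ω = 50 rad/s:
zero (1 + j50·0.002) = 1 + j0.1 → |·| ≈ 1.005, ∠ ≈ 5.71°
pole (1 + j50·0.25) = 1 + j12.5 → |·| ≈ 12.54, ∠ ≈ 85.43°
|G| = 1250 · 1.005 / (12.54) ≈ 100.18
Gain = 20 log₁₀(100.18) ≈ 40.02 dB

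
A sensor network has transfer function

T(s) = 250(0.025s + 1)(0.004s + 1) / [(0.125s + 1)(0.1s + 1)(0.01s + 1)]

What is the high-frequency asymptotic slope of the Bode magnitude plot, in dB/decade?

-20 dB/decade

Each pole contributes −20 dB/decade at high frequency; each zero contributes +20 dB/decade.
Net: 2 zero(s) − 3 pole(s) → -20 dB/decade.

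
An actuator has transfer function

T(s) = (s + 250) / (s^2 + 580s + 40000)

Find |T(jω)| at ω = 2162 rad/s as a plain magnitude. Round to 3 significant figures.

0.000453

Substitute s = j2162:
Numerator: (j2162) + 250 = 250 + j2162
Denominator: (j2162)^2 + 580(j2162) + 40000 = -4634244 + j1253960
|N| = √(250² + 2162²) ≈ 2176.4, ∠N ≈ 83.40°
|D| = √(4634244² + 1253960²) ≈ 4.8009e+06, ∠D ≈ 164.86°
|T| = 2176.4 / 4.8009e+06 ≈ 0.00045333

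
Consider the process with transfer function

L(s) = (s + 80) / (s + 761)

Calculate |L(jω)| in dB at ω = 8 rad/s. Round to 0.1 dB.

-19.5 dB

Substitute s = j8:
Numerator: (j8) + 80 = 80 + j8
Denominator: (j8) + 761 = 761 + j8
|N| = √(80² + 8²) ≈ 80.399, ∠N ≈ 5.71°
|D| = √(761² + 8²) ≈ 761.04, ∠D ≈ 0.60°
|L| = 80.399 / 761.04 ≈ 0.10564
Gain = 20 log₁₀(0.10564) ≈ -19.52 dB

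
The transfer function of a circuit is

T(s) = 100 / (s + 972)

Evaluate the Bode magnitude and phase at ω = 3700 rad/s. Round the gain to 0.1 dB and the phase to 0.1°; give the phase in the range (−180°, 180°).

-31.7 dB, -75.3°

Substitute s = j3700:
Numerator: 100 = 100 + j0
Denominator: (j3700) + 972 = 972 + j3700
|N| = √(100² + 0²) ≈ 100, ∠N ≈ 0.00°
|D| = √(972² + 3700²) ≈ 3825.5, ∠D ≈ 75.28°
|T| = 100 / 3825.5 ≈ 0.02614
Gain = 20 log₁₀(0.02614) ≈ -31.65 dB
∠T = 0.00° − 75.28° = -75.28°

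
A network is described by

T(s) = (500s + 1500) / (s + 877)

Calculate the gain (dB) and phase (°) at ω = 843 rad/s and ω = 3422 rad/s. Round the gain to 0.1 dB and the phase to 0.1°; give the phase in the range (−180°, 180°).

Substitute s = j843:
Numerator: 500(j843) + 1500 = 1500 + j421500
Denominator: (j843) + 877 = 877 + j843
|N| = √(1500² + 421500²) ≈ 4.215e+05, ∠N ≈ 89.80°
|D| = √(877² + 843²) ≈ 1216.5, ∠D ≈ 43.87°
|T| = 4.215e+05 / 1216.5 ≈ 346.49
Gain = 20 log₁₀(346.49) ≈ 50.79 dB
∠T = 89.80° − 43.87° = 45.93°

Substitute s = j3422:
Numerator: 500(j3422) + 1500 = 1500 + j1711000
Denominator: (j3422) + 877 = 877 + j3422
|N| = √(1500² + 1711000²) ≈ 1.711e+06, ∠N ≈ 89.95°
|D| = √(877² + 3422²) ≈ 3532.6, ∠D ≈ 75.63°
|T| = 1.711e+06 / 3532.6 ≈ 484.35
Gain = 20 log₁₀(484.35) ≈ 53.70 dB
∠T = 89.95° − 75.63° = 14.32°

ω = 843: 50.8 dB, 45.9°; ω = 3422: 53.7 dB, 14.3°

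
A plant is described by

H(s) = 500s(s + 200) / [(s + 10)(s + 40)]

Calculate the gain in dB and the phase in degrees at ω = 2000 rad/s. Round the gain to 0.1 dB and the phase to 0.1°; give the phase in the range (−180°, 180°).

At s = jω = j2000:
zero (s+200): 200 + j2000 → |·| = √(200²+2000²) = √4040000 ≈ 2010, ∠ = arctan(2000/200) ≈ 84.29°
zero at origin: s = j2000 → |·| = 2000, ∠ = 90.00°
pole (s+10): 10 + j2000 → |·| = √(10²+2000²) = √4000100 ≈ 2000, ∠ = arctan(2000/10) ≈ 89.71°
pole (s+40): 40 + j2000 → |·| = √(40²+2000²) = √4001600 ≈ 2000.4, ∠ = arctan(2000/40) ≈ 88.85°
|H| = 500 · 4.02e+06 / 4.0008e+06 ≈ 502.4
Gain = 20 log₁₀(502.4) ≈ 54.02 dB
∠H = 174.29° − 178.56° = -4.27°

54.0 dB, -4.3°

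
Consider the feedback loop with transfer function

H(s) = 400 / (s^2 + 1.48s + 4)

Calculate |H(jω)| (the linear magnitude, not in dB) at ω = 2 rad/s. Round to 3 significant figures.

At s = jω = j2:
quadratic: (j2)² + 1.48·j2 + 4 = 0 + j2.96 → |·| ≈ 2.96, ∠ ≈ 90.00°
|H| = 400 / 2.96 ≈ 135.14

135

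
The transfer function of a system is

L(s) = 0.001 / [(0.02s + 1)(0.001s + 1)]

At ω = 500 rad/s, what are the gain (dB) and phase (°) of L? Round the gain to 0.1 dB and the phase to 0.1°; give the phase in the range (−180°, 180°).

-81.0 dB, -110.9°

At ω = 500 rad/s:
pole (1 + j500·0.02) = 1 + j10 → |·| ≈ 10.05, ∠ ≈ 84.29°
pole (1 + j500·0.001) = 1 + j0.5 → |·| ≈ 1.118, ∠ ≈ 26.57°
|L| = 0.001 · 1 / (10.05 · 1.118) ≈ 8.9e-05
Gain = 20 log₁₀(8.9e-05) ≈ -81.01 dB
∠L = (0°) − (84.29° + 26.57°) = -110.86°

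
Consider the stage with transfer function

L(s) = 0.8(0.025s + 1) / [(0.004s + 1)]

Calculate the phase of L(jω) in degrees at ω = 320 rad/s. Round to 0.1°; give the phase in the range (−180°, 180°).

30.9°

At ω = 320 rad/s:
zero (1 + j320·0.025) = 1 + j8 → |·| ≈ 8.0623, ∠ ≈ 82.87°
pole (1 + j320·0.004) = 1 + j1.28 → |·| ≈ 1.6243, ∠ ≈ 52.00°
∠L = (82.87°) − (52.00°) = 30.87°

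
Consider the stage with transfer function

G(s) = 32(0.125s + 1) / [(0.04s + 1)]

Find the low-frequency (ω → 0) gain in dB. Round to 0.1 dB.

G(0) = 32 · 1 / 1 = 32
20 log₁₀(32) ≈ 30.10 dB

30.1 dB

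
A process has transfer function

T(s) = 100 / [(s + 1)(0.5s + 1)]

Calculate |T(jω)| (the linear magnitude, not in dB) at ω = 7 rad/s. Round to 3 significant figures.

3.89

At ω = 7 rad/s:
pole (1 + j7·1) = 1 + j7 → |·| ≈ 7.0711, ∠ ≈ 81.87°
pole (1 + j7·0.5) = 1 + j3.5 → |·| ≈ 3.6401, ∠ ≈ 74.05°
|T| = 100 · 1 / (7.0711 · 3.6401) ≈ 3.8851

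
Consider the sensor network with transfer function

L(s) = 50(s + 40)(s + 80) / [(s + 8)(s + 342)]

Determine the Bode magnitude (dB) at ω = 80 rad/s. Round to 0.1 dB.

At s = jω = j80:
zero (s+40): 40 + j80 → |·| = √(40²+80²) = √8000 ≈ 89.443, ∠ = arctan(80/40) ≈ 63.43°
zero (s+80): 80 + j80 → |·| = √(80²+80²) = √12800 ≈ 113.14, ∠ = arctan(80/80) ≈ 45.00°
pole (s+8): 8 + j80 → |·| = √(8²+80²) = √6464 ≈ 80.399, ∠ = arctan(80/8) ≈ 84.29°
pole (s+342): 342 + j80 → |·| = √(342²+80²) = √123364 ≈ 351.23, ∠ = arctan(80/342) ≈ 13.17°
|L| = 50 · 10120 / 28239 ≈ 17.918
Gain = 20 log₁₀(17.918) ≈ 25.07 dB

25.1 dB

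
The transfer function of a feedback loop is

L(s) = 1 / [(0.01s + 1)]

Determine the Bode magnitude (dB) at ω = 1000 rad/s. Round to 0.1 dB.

At ω = 1000 rad/s:
pole (1 + j1000·0.01) = 1 + j10 → |·| ≈ 10.05, ∠ ≈ 84.29°
|L| = 1 · 1 / (10.05) ≈ 0.099502
Gain = 20 log₁₀(0.099502) ≈ -20.04 dB

-20.0 dB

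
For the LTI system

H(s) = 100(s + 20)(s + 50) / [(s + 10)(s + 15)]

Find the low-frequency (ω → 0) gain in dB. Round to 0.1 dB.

H(0) = 100·20·50 / (10·15) ≈ 666.67
20 log₁₀(666.67) ≈ 56.48 dB

56.5 dB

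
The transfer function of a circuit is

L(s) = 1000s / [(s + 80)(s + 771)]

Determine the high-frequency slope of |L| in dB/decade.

Each pole contributes −20 dB/decade at high frequency; each zero contributes +20 dB/decade.
Net: 1 zero(s) − 2 pole(s) → -20 dB/decade.

-20 dB/decade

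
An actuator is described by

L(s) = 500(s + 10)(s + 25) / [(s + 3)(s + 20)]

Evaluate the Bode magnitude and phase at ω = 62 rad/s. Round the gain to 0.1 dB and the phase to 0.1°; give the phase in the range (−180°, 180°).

54.3 dB, -10.5°

At s = jω = j62:
zero (s+10): 10 + j62 → |·| = √(10²+62²) = √3944 ≈ 62.801, ∠ = arctan(62/10) ≈ 80.84°
zero (s+25): 25 + j62 → |·| = √(25²+62²) = √4469 ≈ 66.851, ∠ = arctan(62/25) ≈ 68.04°
pole (s+3): 3 + j62 → |·| = √(3²+62²) = √3853 ≈ 62.073, ∠ = arctan(62/3) ≈ 87.23°
pole (s+20): 20 + j62 → |·| = √(20²+62²) = √4244 ≈ 65.146, ∠ = arctan(62/20) ≈ 72.12°
|L| = 500 · 4198.3 / 4043.8 ≈ 519.1
Gain = 20 log₁₀(519.1) ≈ 54.31 dB
∠L = 148.88° − 159.35° = -10.47°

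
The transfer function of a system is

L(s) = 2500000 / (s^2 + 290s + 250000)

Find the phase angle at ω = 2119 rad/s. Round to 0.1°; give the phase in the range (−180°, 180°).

At s = jω = j2119:
quadratic: (j2119)² + 290·j2119 + 250000 = -4240161 + j614510 → |·| ≈ 4.2845e+06, ∠ ≈ 171.75°
∠L = 0.00° − 171.75° = -171.75°

-171.8°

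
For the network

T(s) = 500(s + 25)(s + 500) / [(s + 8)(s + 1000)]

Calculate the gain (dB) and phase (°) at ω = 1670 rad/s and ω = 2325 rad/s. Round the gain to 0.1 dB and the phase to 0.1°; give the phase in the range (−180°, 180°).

At s = jω = j1670:
zero (s+25): 25 + j1670 → |·| = √(25²+1670²) = √2789525 ≈ 1670.2, ∠ = arctan(1670/25) ≈ 89.14°
zero (s+500): 500 + j1670 → |·| = √(500²+1670²) = √3038900 ≈ 1743.2, ∠ = arctan(1670/500) ≈ 73.33°
pole (s+8): 8 + j1670 → |·| = √(8²+1670²) = √2788964 ≈ 1670, ∠ = arctan(1670/8) ≈ 89.73°
pole (s+1000): 1000 + j1670 → |·| = √(1000²+1670²) = √3788900 ≈ 1946.5, ∠ = arctan(1670/1000) ≈ 59.09°
|T| = 500 · 2.9115e+06 / 3.2507e+06 ≈ 447.83
Gain = 20 log₁₀(447.83) ≈ 53.02 dB
∠T = 162.47° − 148.82° = 13.65°

At s = jω = j2325:
zero (s+25): 25 + j2325 → |·| = √(25²+2325²) = √5406250 ≈ 2325.1, ∠ = arctan(2325/25) ≈ 89.38°
zero (s+500): 500 + j2325 → |·| = √(500²+2325²) = √5655625 ≈ 2378.2, ∠ = arctan(2325/500) ≈ 77.86°
pole (s+8): 8 + j2325 → |·| = √(8²+2325²) = √5405689 ≈ 2325, ∠ = arctan(2325/8) ≈ 89.80°
pole (s+1000): 1000 + j2325 → |·| = √(1000²+2325²) = √6405625 ≈ 2530.9, ∠ = arctan(2325/1000) ≈ 66.73°
|T| = 500 · 5.5296e+06 / 5.8843e+06 ≈ 469.86
Gain = 20 log₁₀(469.86) ≈ 53.44 dB
∠T = 167.24° − 156.53° = 10.71°

ω = 1670: 53.0 dB, 13.7°; ω = 2325: 53.4 dB, 10.7°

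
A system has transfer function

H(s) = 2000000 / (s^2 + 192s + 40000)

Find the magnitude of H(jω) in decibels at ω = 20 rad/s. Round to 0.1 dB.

34.0 dB

At s = jω = j20:
quadratic: (j20)² + 192·j20 + 40000 = 39600 + j3840 → |·| ≈ 39786, ∠ ≈ 5.54°
|H| = 2000000 / 39786 ≈ 50.269
Gain = 20 log₁₀(50.269) ≈ 34.03 dB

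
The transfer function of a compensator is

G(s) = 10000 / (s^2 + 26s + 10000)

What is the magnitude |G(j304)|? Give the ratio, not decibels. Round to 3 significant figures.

At s = jω = j304:
quadratic: (j304)² + 26·j304 + 10000 = -82416 + j7904 → |·| ≈ 82794, ∠ ≈ 174.52°
|G| = 10000 / 82794 ≈ 0.12078

0.121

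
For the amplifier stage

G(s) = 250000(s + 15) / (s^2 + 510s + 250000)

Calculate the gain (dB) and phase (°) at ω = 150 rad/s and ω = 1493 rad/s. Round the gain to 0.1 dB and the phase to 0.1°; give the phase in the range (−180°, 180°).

At s = jω = j150:
zero (s+15): 15 + j150 → |·| = √(15²+150²) = √22725 ≈ 150.75, ∠ = arctan(150/15) ≈ 84.29°
quadratic: (j150)² + 510·j150 + 250000 = 227500 + j76500 → |·| ≈ 2.4002e+05, ∠ ≈ 18.59°
|G| = 250000 · 150.75 / 2.4002e+05 ≈ 157.02
Gain = 20 log₁₀(157.02) ≈ 43.92 dB
∠G = 84.29° − 18.59° = 65.70°

At s = jω = j1493:
zero (s+15): 15 + j1493 → |·| = √(15²+1493²) = √2229274 ≈ 1493.1, ∠ = arctan(1493/15) ≈ 89.42°
quadratic: (j1493)² + 510·j1493 + 250000 = -1979049 + j761430 → |·| ≈ 2.1205e+06, ∠ ≈ 158.96°
|G| = 250000 · 1493.1 / 2.1205e+06 ≈ 176.03
Gain = 20 log₁₀(176.03) ≈ 44.91 dB
∠G = 89.42° − 158.96° = -69.54°

ω = 150: 43.9 dB, 65.7°; ω = 1493: 44.9 dB, -69.5°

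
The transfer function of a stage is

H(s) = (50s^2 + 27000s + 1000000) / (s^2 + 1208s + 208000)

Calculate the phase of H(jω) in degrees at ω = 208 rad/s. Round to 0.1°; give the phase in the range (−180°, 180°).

45.0°

Substitute s = j208:
Numerator: 50(j208)^2 + 27000(j208) + 1000000 = -1163200 + j5616000
Denominator: (j208)^2 + 1208(j208) + 208000 = 164736 + j251264
|N| = √(1163200² + 5616000²) ≈ 5.7352e+06, ∠N ≈ 101.70°
|D| = √(164736² + 251264²) ≈ 3.0045e+05, ∠D ≈ 56.75°
∠H = 101.70° − 56.75° = 44.95°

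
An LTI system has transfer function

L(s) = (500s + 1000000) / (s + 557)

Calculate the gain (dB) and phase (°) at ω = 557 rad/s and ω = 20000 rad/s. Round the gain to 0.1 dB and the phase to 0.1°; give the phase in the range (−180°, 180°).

Substitute s = j557:
Numerator: 500(j557) + 1000000 = 1000000 + j278500
Denominator: (j557) + 557 = 557 + j557
|N| = √(1000000² + 278500²) ≈ 1.0381e+06, ∠N ≈ 15.56°
|D| = √(557² + 557²) ≈ 787.72, ∠D ≈ 45.00°
|L| = 1.0381e+06 / 787.72 ≈ 1317.9
Gain = 20 log₁₀(1317.9) ≈ 62.40 dB
∠L = 15.56° − 45.00° = -29.44°

Substitute s = j20000:
Numerator: 500(j20000) + 1000000 = 1000000 + j10000000
Denominator: (j20000) + 557 = 557 + j20000
|N| = √(1000000² + 10000000²) ≈ 1.005e+07, ∠N ≈ 84.29°
|D| = √(557² + 20000²) ≈ 20008, ∠D ≈ 88.40°
|L| = 1.005e+07 / 20008 ≈ 502.3
Gain = 20 log₁₀(502.3) ≈ 54.02 dB
∠L = 84.29° − 88.40° = -4.11°

ω = 557: 62.4 dB, -29.4°; ω = 20000: 54.0 dB, -4.1°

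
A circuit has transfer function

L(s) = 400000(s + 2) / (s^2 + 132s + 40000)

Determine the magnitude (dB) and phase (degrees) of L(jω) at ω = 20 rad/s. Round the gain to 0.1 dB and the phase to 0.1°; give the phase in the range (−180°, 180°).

46.1 dB, 80.5°

At s = jω = j20:
zero (s+2): 2 + j20 → |·| = √(2²+20²) = √404 ≈ 20.1, ∠ = arctan(20/2) ≈ 84.29°
quadratic: (j20)² + 132·j20 + 40000 = 39600 + j2640 → |·| ≈ 39688, ∠ ≈ 3.81°
|L| = 400000 · 20.1 / 39688 ≈ 202.58
Gain = 20 log₁₀(202.58) ≈ 46.13 dB
∠L = 84.29° − 3.81° = 80.48°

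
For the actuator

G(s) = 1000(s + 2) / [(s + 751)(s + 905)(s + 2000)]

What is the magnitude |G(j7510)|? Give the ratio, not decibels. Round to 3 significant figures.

At s = jω = j7510:
zero (s+2): 2 + j7510 → |·| = √(2²+7510²) = √56400104 ≈ 7510, ∠ = arctan(7510/2) ≈ 89.98°
pole (s+751): 751 + j7510 → |·| = √(751²+7510²) = √56964101 ≈ 7547.5, ∠ = arctan(7510/751) ≈ 84.29°
pole (s+905): 905 + j7510 → |·| = √(905²+7510²) = √57219125 ≈ 7564.3, ∠ = arctan(7510/905) ≈ 83.13°
pole (s+2000): 2000 + j7510 → |·| = √(2000²+7510²) = √60400100 ≈ 7771.8, ∠ = arctan(7510/2000) ≈ 75.09°
|G| = 1000 · 7510 / 4.437e+11 ≈ 1.6926e-05

1.69e-05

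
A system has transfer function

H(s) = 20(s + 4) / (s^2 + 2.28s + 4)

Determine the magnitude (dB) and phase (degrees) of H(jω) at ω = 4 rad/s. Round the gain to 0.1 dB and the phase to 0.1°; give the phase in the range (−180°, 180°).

17.5 dB, -97.8°

At s = jω = j4:
zero (s+4): 4 + j4 → |·| = √(4²+4²) = √32 ≈ 5.6569, ∠ = arctan(4/4) ≈ 45.00°
quadratic: (j4)² + 2.28·j4 + 4 = -12 + j9.12 → |·| ≈ 15.072, ∠ ≈ 142.77°
|H| = 20 · 5.6569 / 15.072 ≈ 7.5065
Gain = 20 log₁₀(7.5065) ≈ 17.51 dB
∠H = 45.00° − 142.77° = -97.77°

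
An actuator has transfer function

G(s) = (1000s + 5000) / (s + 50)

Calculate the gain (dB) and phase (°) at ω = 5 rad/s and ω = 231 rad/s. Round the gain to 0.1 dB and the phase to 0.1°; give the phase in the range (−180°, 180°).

ω = 5: 43.0 dB, 39.3°; ω = 231: 59.8 dB, 11.0°

Substitute s = j5:
Numerator: 1000(j5) + 5000 = 5000 + j5000
Denominator: (j5) + 50 = 50 + j5
|N| = √(5000² + 5000²) ≈ 7071.1, ∠N ≈ 45.00°
|D| = √(50² + 5²) ≈ 50.249, ∠D ≈ 5.71°
|G| = 7071.1 / 50.249 ≈ 140.72
Gain = 20 log₁₀(140.72) ≈ 42.97 dB
∠G = 45.00° − 5.71° = 39.29°

Substitute s = j231:
Numerator: 1000(j231) + 5000 = 5000 + j231000
Denominator: (j231) + 50 = 50 + j231
|N| = √(5000² + 231000²) ≈ 2.3105e+05, ∠N ≈ 88.76°
|D| = √(50² + 231²) ≈ 236.35, ∠D ≈ 77.79°
|G| = 2.3105e+05 / 236.35 ≈ 977.58
Gain = 20 log₁₀(977.58) ≈ 59.80 dB
∠G = 88.76° − 77.79° = 10.97°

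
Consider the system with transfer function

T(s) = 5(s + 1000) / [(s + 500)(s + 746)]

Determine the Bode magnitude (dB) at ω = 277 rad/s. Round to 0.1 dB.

At s = jω = j277:
zero (s+1000): 1000 + j277 → |·| = √(1000²+277²) = √1076729 ≈ 1037.7, ∠ = arctan(277/1000) ≈ 15.48°
pole (s+500): 500 + j277 → |·| = √(500²+277²) = √326729 ≈ 571.6, ∠ = arctan(277/500) ≈ 28.99°
pole (s+746): 746 + j277 → |·| = √(746²+277²) = √633245 ≈ 795.77, ∠ = arctan(277/746) ≈ 20.37°
|T| = 5 · 1037.7 / 4.5486e+05 ≈ 0.011407
Gain = 20 log₁₀(0.011407) ≈ -38.86 dB

-38.9 dB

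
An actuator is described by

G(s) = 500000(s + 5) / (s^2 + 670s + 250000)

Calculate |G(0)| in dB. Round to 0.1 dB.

20.0 dB

G(0) = 500000·5 / 250000 = 10
20 log₁₀(10) ≈ 20.00 dB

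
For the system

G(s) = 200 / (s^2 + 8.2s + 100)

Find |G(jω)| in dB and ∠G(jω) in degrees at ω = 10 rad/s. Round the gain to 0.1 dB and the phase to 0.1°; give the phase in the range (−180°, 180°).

7.7 dB, -90.0°

At s = jω = j10:
quadratic: (j10)² + 8.2·j10 + 100 = 0 + j82 → |·| ≈ 82, ∠ ≈ 90.00°
|G| = 200 / 82 ≈ 2.439
Gain = 20 log₁₀(2.439) ≈ 7.74 dB
∠G = 0.00° − 90.00° = -90.00°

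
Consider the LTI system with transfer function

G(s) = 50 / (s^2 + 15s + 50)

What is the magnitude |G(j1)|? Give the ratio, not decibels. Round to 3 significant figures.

0.976

Substitute s = j1:
Numerator: 50 = 50 + j0
Denominator: (j1)^2 + 15(j1) + 50 = 49 + j15
|N| = √(50² + 0²) ≈ 50, ∠N ≈ 0.00°
|D| = √(49² + 15²) ≈ 51.245, ∠D ≈ 17.02°
|G| = 50 / 51.245 ≈ 0.9757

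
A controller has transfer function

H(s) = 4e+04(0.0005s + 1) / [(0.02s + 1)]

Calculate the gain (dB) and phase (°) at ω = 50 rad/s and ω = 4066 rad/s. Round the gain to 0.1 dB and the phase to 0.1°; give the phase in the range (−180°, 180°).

At ω = 50 rad/s:
zero (1 + j50·0.0005) = 1 + j0.025 → |·| ≈ 1.0003, ∠ ≈ 1.43°
pole (1 + j50·0.02) = 1 + j1 → |·| ≈ 1.4142, ∠ ≈ 45.00°
|H| = 4e+04 · 1.0003 / (1.4142) ≈ 28293
Gain = 20 log₁₀(28293) ≈ 89.03 dB
∠H = (1.43°) − (45.00°) = -43.57°

At ω = 4066 rad/s:
zero (1 + j4066·0.0005) = 1 + j2.033 → |·| ≈ 2.2656, ∠ ≈ 63.81°
pole (1 + j4066·0.02) = 1 + j81.32 → |·| ≈ 81.326, ∠ ≈ 89.30°
|H| = 4e+04 · 2.2656 / (81.326) ≈ 1114.3
Gain = 20 log₁₀(1114.3) ≈ 60.94 dB
∠H = (63.81°) − (89.30°) = -25.49°

ω = 50: 89.0 dB, -43.6°; ω = 4066: 60.9 dB, -25.5°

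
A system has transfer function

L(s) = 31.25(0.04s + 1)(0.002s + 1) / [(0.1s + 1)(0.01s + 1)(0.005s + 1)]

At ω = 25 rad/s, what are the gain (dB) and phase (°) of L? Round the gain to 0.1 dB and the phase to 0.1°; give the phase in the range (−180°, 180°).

At ω = 25 rad/s:
zero (1 + j25·0.04) = 1 + j1 → |·| ≈ 1.4142, ∠ ≈ 45.00°
zero (1 + j25·0.002) = 1 + j0.05 → |·| ≈ 1.0012, ∠ ≈ 2.86°
pole (1 + j25·0.1) = 1 + j2.5 → |·| ≈ 2.6926, ∠ ≈ 68.20°
pole (1 + j25·0.01) = 1 + j0.25 → |·| ≈ 1.0308, ∠ ≈ 14.04°
pole (1 + j25·0.005) = 1 + j0.125 → |·| ≈ 1.0078, ∠ ≈ 7.13°
|L| = 31.25 · 1.4142 · 1.0012 / (2.6926 · 1.0308 · 1.0078) ≈ 15.818
Gain = 20 log₁₀(15.818) ≈ 23.98 dB
∠L = (45.00° + 2.86°) − (68.20° + 14.04° + 7.13°) = -41.51°

24.0 dB, -41.5°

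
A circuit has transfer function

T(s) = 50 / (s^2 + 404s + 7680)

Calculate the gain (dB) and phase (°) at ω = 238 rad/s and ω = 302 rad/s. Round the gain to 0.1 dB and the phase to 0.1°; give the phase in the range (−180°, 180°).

ω = 238: -66.7 dB, -117.0°; ω = 302: -69.4 dB, -124.4°

Substitute s = j238:
Numerator: 50 = 50 + j0
Denominator: (j238)^2 + 404(j238) + 7680 = -48964 + j96152
|N| = √(50² + 0²) ≈ 50, ∠N ≈ 0.00°
|D| = √(48964² + 96152²) ≈ 1.079e+05, ∠D ≈ 116.99°
|T| = 50 / 1.079e+05 ≈ 0.00046339
Gain = 20 log₁₀(0.00046339) ≈ -66.68 dB
∠T = 0.00° − 116.99° = -116.99°

Substitute s = j302:
Numerator: 50 = 50 + j0
Denominator: (j302)^2 + 404(j302) + 7680 = -83524 + j122008
|N| = √(50² + 0²) ≈ 50, ∠N ≈ 0.00°
|D| = √(83524² + 122008²) ≈ 1.4786e+05, ∠D ≈ 124.39°
|T| = 50 / 1.4786e+05 ≈ 0.00033816
Gain = 20 log₁₀(0.00033816) ≈ -69.42 dB
∠T = 0.00° − 124.39° = -124.39°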